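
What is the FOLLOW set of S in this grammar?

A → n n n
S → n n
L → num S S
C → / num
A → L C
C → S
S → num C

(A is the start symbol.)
In L → num S S: S is followed by S, add FIRST(S) \ {ε} = { 'n', 'num' }
In L → num S S: S is at the end, add FOLLOW(L)
In C → S: S is at the end, add FOLLOW(C)

The FOLLOW sets referred to above (computed the same way, to a fixed point):
  FOLLOW(L) = { '/', 'n', 'num' }
  FOLLOW(C) = { $, '/', 'n', 'num' }

Taking the union: FOLLOW(S) = { $, '/', 'n', 'num' }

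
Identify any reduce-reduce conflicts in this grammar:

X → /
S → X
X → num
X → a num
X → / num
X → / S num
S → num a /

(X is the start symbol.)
Augment with X' → X and build the canonical LR(0) collection (I0 = CLOSURE({[X' → . X]}), then GOTO on every symbol after a dot until no new states appear). It has 12 states:
  I0: { [X → . / S num], [X → . / num], [X → . /], [X → . a num], [X → . num], [X' → . X] }  — shift
  I1: { [S → . X], [S → . num a /], [X → . / S num], [X → . / num], [X → . /], [X → . a num], [X → . num], [X → / . S num], [X → / . num], [X → / .] }  — shift, reduce
  I2: { [X' → X .] }  — accept
  I3: { [X → a . num] }  — shift
  I4: { [X → num .] }  — reduce
  I5: { [X → a num .] }  — reduce
  I6: { [X → / S . num] }  — shift
  I7: { [S → X .] }  — reduce
  I8: { [S → num . a /], [X → / num .], [X → num .] }  — shift, 2 reduces
  I9: { [S → num a . /] }  — shift
  I10: { [S → num a / .] }  — reduce
  I11: { [X → / S num .] }  — reduce

I8 contains complete items [X → / num .], [X → num .] — reduce-reduce conflict.

Answer: Yes — I8: [X → / num .] vs [X → num .]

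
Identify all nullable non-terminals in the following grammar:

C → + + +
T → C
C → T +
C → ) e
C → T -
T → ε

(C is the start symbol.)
A non-terminal is nullable if it can derive ε (the empty string): either it has an ε-production, or it has a production whose right-hand side consists entirely of nullable non-terminals.

ε-productions: T → ε
So T is immediately nullable.
No further non-terminal can be added: every production for the remaining non-terminals contains a terminal or a non-nullable non-terminal.
Nullable = { 'T' }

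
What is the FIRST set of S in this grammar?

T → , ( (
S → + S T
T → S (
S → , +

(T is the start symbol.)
To compute FIRST(S), examine every production with S on the left-hand side, reading each right-hand side left to right until a non-nullable symbol is reached.

From S → + S T:
  - '+' is a terminal: add '+' and stop
From S → , +:
  - ',' is a terminal: add ',' and stop

Collecting: FIRST(S) = { '+', ',' }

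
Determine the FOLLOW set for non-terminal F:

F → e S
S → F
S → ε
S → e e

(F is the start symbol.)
To compute FOLLOW(F), find every occurrence of F on a right-hand side N → α F β: add FIRST(β) \ {ε}, and if β is empty or nullable also add FOLLOW(N). Iterate to a fixed point.

F is the start symbol, so $ ∈ FOLLOW(F).
In S → F: F is at the end, add FOLLOW(S)

The FOLLOW sets referred to above (computed the same way, to a fixed point):
  FOLLOW(S) = { $ }

Taking the union: FOLLOW(F) = { $ }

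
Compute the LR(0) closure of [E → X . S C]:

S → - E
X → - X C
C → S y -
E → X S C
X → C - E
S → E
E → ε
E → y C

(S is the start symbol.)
{ [C → . S y -], [E → . X S C], [E → . y C], [E → .], [E → X . S C], [S → . - E], [S → . E], [X → . - X C], [X → . C - E] }

To compute CLOSURE, for each item [A → α.Bβ] where B is a non-terminal, add [B → .γ] for all productions B → γ; repeat for the newly added items until nothing changes.

Start with: [E → X . S C]
  [E → X . S C] has the dot before S: add [S → . - E], [S → . E]
  [S → . E] has the dot before E: add [E → . X S C], [E → .], [E → . y C]
  [E → . X S C] has the dot before X: add [X → . - X C], [X → . C - E]
  [X → . C - E] has the dot before C: add [C → . S y -]
No further items can be added.

CLOSURE = { [C → . S y -], [E → . X S C], [E → . y C], [E → .], [E → X . S C], [S → . - E], [S → . E], [X → . - X C], [X → . C - E] }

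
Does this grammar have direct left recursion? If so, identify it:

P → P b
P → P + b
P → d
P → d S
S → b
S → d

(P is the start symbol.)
Direct left recursion occurs when N → N α for some non-terminal N (the right-hand side begins with the left-hand side itself).

P → P b: LEFT RECURSIVE (starts with P)
P → P + b: LEFT RECURSIVE (starts with P)
P → d: starts with d
P → d S: starts with d
S → b: starts with b
S → d: starts with d

The grammar has direct left recursion on: P.

Answer: Yes, P is left-recursive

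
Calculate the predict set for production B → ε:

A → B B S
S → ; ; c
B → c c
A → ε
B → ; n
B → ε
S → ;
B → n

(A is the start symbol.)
{ ';', 'c', 'n' }

PREDICT(B → ε) = (FIRST(RHS) \ {ε}) ∪ (FOLLOW(B) if ε ∈ FIRST(RHS), i.e. RHS ⇒* ε)
The right-hand side is ε (FIRST(ε) = { ε }), so the predict set is FOLLOW(B) = { ';', 'c', 'n' }
PREDICT(B → ε) = { ';', 'c', 'n' }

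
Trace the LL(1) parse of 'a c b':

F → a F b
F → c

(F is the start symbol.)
LL(1) parsing maintains a stack (initially the start symbol over $) and the input. At each step: if the stack top is a terminal, match it against the current input token; if it is a non-terminal N, replace it with the RHS of M[N, lookahead] (the unique production whose predict set contains the lookahead).

Stack is shown with the top on the left.

Stack    Input    Action
------------------------
F $      a c b $  output F → a F b
a F b $  a c b $  match 'a'
F b $    c b $    output F → c
c b $    c b $    match 'c'
b $      b $      match 'b'
$        $        accept

The string is accepted.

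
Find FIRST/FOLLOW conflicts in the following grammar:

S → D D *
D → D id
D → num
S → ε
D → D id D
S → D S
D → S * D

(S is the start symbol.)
A FIRST/FOLLOW conflict occurs when a non-terminal N has a nullable alternative N → β (β ⇒* ε) and another alternative N → α with FIRST(α) ∩ FOLLOW(N) ≠ ∅: on such a lookahead the parser cannot decide between expanding α and letting N vanish via β.

Nullable non-terminals: S.
FIRST sets used below: FIRST(D) = { '*', 'num' }

S: nullable alternative(s) S → ε; FOLLOW(S) = { $, '*' }
  S → D D *: FIRST \ {ε} = { '*', 'num' } — overlaps FOLLOW(S) on { '*' }: CONFLICT
  S → ε: FIRST \ {ε} = { } — this is the only nullable alternative, skip
  S → D S: FIRST \ {ε} = { '*', 'num' } — overlaps FOLLOW(S) on { '*' }: CONFLICT

D has no nullable alternative, so no FIRST/FOLLOW check is needed there.

So the grammar has 2 FIRST/FOLLOW conflicts (marked CONFLICT above).

Answer: Yes. S → D D '*' with FOLLOW(S) on { '*' }; S → D S with FOLLOW(S) on { '*' }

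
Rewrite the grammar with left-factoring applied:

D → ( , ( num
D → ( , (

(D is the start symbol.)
Left-factoring transforms A → αβ₁ | αβ₂ into A → αA' and A' → β₁ | β₂
(α is the longest common prefix among the alternatives). Repeat until
no nonterminal has two alternatives with a common prefix.

Round 1: D has alternatives sharing prefix '( , ('. Introduce D': D → ( , ( D'
  Add: D' → num
  Add: D' → ε

No remaining common prefixes — done.

Resulting grammar:
D → ( , ( D'
D' → num
D' → ε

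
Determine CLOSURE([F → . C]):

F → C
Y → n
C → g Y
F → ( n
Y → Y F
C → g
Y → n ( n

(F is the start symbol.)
Start with: [F → . C]
  [F → . C] has the dot before C: add [C → . g Y], [C → . g]
No further items can be added.

CLOSURE = { [C → . g Y], [C → . g], [F → . C] }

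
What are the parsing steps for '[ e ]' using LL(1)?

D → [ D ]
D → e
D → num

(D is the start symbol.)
Stack is shown with the top on the left.

Stack    Input    Action
------------------------
D $      [ e ] $  output D → [ D ]
[ D ] $  [ e ] $  match '['
D ] $    e ] $    output D → e
e ] $    e ] $    match 'e'
] $      ] $      match ']'
$        $        accept

The string is accepted.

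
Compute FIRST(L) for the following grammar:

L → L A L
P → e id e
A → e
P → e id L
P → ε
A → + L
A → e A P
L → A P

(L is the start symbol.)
To compute FIRST(L), examine every production with L on the left-hand side, reading each right-hand side left to right until a non-nullable symbol is reached.

FIRST sets of the other non-terminals involved (by the same procedure, iterated to a fixed point):
  FIRST(A) = { '+', 'e' }

From L → L A L:
  - L is the symbol being defined: contributes nothing new
    L is not nullable, so stop
From L → A P:
  - A is a non-terminal: add FIRST(A) \ {ε} = { '+', 'e' }
    A is not nullable, so stop

Collecting: FIRST(L) = { '+', 'e' }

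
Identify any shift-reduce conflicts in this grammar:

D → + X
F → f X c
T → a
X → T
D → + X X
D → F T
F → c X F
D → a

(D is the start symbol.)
Augment with D' → D and build the canonical LR(0) collection (I0 = CLOSURE({[D' → . D]}), then GOTO on every symbol after a dot until no new states appear). It has 16 states:
  I0: { [D → . + X X], [D → . + X], [D → . F T], [D → . a], [D' → . D], [F → . c X F], [F → . f X c] }  — shift
  I1: { [D → + . X X], [D → + . X], [T → . a], [X → . T] }  — shift
  I2: { [D' → D .] }  — accept
  I3: { [D → F . T], [T → . a] }  — shift
  I4: { [D → a .] }  — reduce
  I5: { [F → c . X F], [T → . a], [X → . T] }  — shift
  I6: { [F → f . X c], [T → . a], [X → . T] }  — shift
  I7: { [X → T .] }  — reduce
  I8: { [F → f X . c] }  — shift
  I9: { [T → a .] }  — reduce
  I10: { [F → f X c .] }  — reduce
  I11: { [F → . c X F], [F → . f X c], [F → c X . F] }  — shift
  I12: { [F → c X F .] }  — reduce
  I13: { [D → F T .] }  — reduce
  I14: { [D → + X . X], [D → + X .], [T → . a], [X → . T] }  — shift, reduce
  I15: { [D → + X X .] }  — reduce

I14 contains reduce item [D → + X .] and shift item [T → . a] — shift-reduce conflict.

Answer: Yes — I14: [D → + X .] vs [T → . a]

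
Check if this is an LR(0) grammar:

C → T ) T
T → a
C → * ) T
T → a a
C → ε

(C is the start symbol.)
A grammar is LR(0) if no state in the canonical LR(0) collection has:
  - both a shift item (dot before a terminal) and a complete item (shift-reduce conflict), or
  - two or more complete items (reduce-reduce conflict; the accept item [C' → C .] counts as a complete item here).

Augment with C' → C and build the canonical LR(0) collection (I0 = CLOSURE({[C' → . C]}), then GOTO on every symbol after a dot until no new states appear). It has 10 states:
  I0: { [C → . * ) T], [C → . T ) T], [C → .], [C' → . C], [T → . a a], [T → . a] }  — shift, reduce
  I1: { [C → * . ) T] }  — shift
  I2: { [C' → C .] }  — accept
  I3: { [C → T . ) T] }  — shift
  I4: { [T → a . a], [T → a .] }  — shift, reduce
  I5: { [T → a a .] }  — reduce
  I6: { [C → T ) . T], [T → . a a], [T → . a] }  — shift
  I7: { [C → T ) T .] }  — reduce
  I8: { [C → * ) . T], [T → . a a], [T → . a] }  — shift
  I9: { [C → * ) T .] }  — reduce

Conflict in state I0:
  Shift-reduce conflict between [C → .] and [C → . * ) T]
So the grammar is NOT LR(0).

Answer: No. Shift-reduce conflict between [C → .] and [C → . * ) T]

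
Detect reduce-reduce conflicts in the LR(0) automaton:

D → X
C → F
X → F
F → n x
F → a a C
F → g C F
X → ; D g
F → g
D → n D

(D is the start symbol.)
A reduce-reduce conflict occurs when an LR(0) state has two complete items [A → α .] and [B → β .] — both call for a reduction, and with no lookahead the parser cannot choose between them.

Augment with D' → D and build the canonical LR(0) collection (I0 = CLOSURE({[D' → . D]}), then GOTO on every symbol after a dot until no new states appear). It has 18 states:
  I0: { [D → . X], [D → . n D], [D' → . D], [F → . a a C], [F → . g C F], [F → . g], [F → . n x], [X → . ; D g], [X → . F] }  — shift
  I1: { [D → . X], [D → . n D], [F → . a a C], [F → . g C F], [F → . g], [F → . n x], [X → . ; D g], [X → . F], [X → ; . D g] }  — shift
  I2: { [D' → D .] }  — accept
  I3: { [X → F .] }  — reduce
  I4: { [D → X .] }  — reduce
  I5: { [F → a . a C] }  — shift
  I6: { [C → . F], [F → . a a C], [F → . g C F], [F → . g], [F → . n x], [F → g . C F], [F → g .] }  — shift, reduce
  I7: { [D → . X], [D → . n D], [D → n . D], [F → . a a C], [F → . g C F], [F → . g], [F → . n x], [F → n . x], [X → . ; D g], [X → . F] }  — shift
  I8: { [D → n D .] }  — reduce
  I9: { [F → n x .] }  — reduce
  I10: { [F → . a a C], [F → . g C F], [F → . g], [F → . n x], [F → g C . F] }  — shift
  I11: { [C → F .] }  — reduce
  I12: { [F → n . x] }  — shift
  I13: { [F → g C F .] }  — reduce
  I14: { [C → . F], [F → . a a C], [F → . g C F], [F → . g], [F → . n x], [F → a a . C] }  — shift
  I15: { [F → a a C .] }  — reduce
  I16: { [X → ; D . g] }  — shift
  I17: { [X → ; D g .] }  — reduce

No state contains more than one complete item.

Answer: No reduce-reduce conflicts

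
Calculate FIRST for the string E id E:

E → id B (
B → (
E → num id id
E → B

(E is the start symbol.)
FIRST sets of the non-terminals involved (from the grammar, by fixed-point iteration):
  FIRST(E) = { '(', 'id', 'num' }

To compute FIRST(E id E), process the symbols left to right:
Symbol E is a non-terminal. Add FIRST(E) \ {ε} = { '(', 'id', 'num' }
E is not nullable (ε ∉ FIRST(E)), so stop here.
FIRST(E id E) = { '(', 'id', 'num' }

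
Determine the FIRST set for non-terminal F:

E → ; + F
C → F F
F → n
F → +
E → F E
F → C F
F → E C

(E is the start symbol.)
FIRST sets of the other non-terminals involved (by the same procedure, iterated to a fixed point):
  FIRST(C) = { '+', ';', 'n' }
  FIRST(E) = { '+', ';', 'n' }

From F → n:
  - n is a terminal: add 'n' and stop
From F → +:
  - '+' is a terminal: add '+' and stop
From F → C F:
  - C is a non-terminal: add FIRST(C) \ {ε} = { '+', ';', 'n' }
    C is not nullable, so stop
From F → E C:
  - E is a non-terminal: add FIRST(E) \ {ε} = { '+', ';', 'n' }
    E is not nullable, so stop

Collecting: FIRST(F) = { '+', ';', 'n' }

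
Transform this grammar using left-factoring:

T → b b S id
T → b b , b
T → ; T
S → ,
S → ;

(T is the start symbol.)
Left-factoring transforms A → αβ₁ | αβ₂ into A → αA' and A' → β₁ | β₂
(α is the longest common prefix among the alternatives). Repeat until
no nonterminal has two alternatives with a common prefix.

Round 1: T has alternatives sharing prefix 'b b'. Introduce T': T → b b T'
  Add: T' → S id
  Add: T' → , b

No remaining common prefixes — done.

Resulting grammar:
T → b b T'
T' → S id
T' → , b
T → ; T
S → ,
S → ;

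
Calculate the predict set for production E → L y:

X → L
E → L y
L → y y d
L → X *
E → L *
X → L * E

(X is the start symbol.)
{ 'y' }

PREDICT(E → L y) = (FIRST(RHS) \ {ε}) ∪ (FOLLOW(E) if ε ∈ FIRST(RHS), i.e. RHS ⇒* ε)
FIRST(L) = { 'y' }
FIRST(L y) = { 'y' }
ε ∉ FIRST(L y), so FOLLOW(E) is not added.
PREDICT(E → L y) = { 'y' }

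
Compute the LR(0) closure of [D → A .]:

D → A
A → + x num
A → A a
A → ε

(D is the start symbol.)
{ [D → A .] }

Start with: [D → A .]
The dot is at the end, so nothing is added.

CLOSURE = { [D → A .] }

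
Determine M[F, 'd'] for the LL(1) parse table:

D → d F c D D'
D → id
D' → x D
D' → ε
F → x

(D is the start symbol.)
To find M[F, 'd'], we find productions for F where 'd' is in the predict set (PREDICT(N → α) = (FIRST(α) \ {ε}) ∪ (FOLLOW(N) if α ⇒* ε)).

F → x: PREDICT = { 'x' }

M[F, 'd'] is empty (no production applies)

Answer: Empty (error entry)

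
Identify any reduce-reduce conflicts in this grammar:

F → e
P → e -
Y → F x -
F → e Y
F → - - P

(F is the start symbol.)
A reduce-reduce conflict occurs when an LR(0) state has two complete items [A → α .] and [B → β .] — both call for a reduction, and with no lookahead the parser cannot choose between them.

Augment with F' → F and build the canonical LR(0) collection (I0 = CLOSURE({[F' → . F]}), then GOTO on every symbol after a dot until no new states appear). It has 12 states:
  I0: { [F → . - - P], [F → . e Y], [F → . e], [F' → . F] }  — shift
  I1: { [F → - . - P] }  — shift
  I2: { [F' → F .] }  — accept
  I3: { [F → . - - P], [F → . e Y], [F → . e], [F → e . Y], [F → e .], [Y → . F x -] }  — shift, reduce
  I4: { [Y → F . x -] }  — shift
  I5: { [F → e Y .] }  — reduce
  I6: { [Y → F x . -] }  — shift
  I7: { [Y → F x - .] }  — reduce
  I8: { [F → - - . P], [P → . e -] }  — shift
  I9: { [F → - - P .] }  — reduce
  I10: { [P → e . -] }  — shift
  I11: { [P → e - .] }  — reduce

No state contains more than one complete item.

Answer: No reduce-reduce conflicts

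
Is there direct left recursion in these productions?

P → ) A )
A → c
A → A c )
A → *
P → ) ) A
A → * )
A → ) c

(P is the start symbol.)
P → ) A ): starts with ')'
A → c: starts with c
A → A c ): LEFT RECURSIVE (starts with A)
A → *: starts with '*'
P → ) ) A: starts with ')'
A → * ): starts with '*'
A → ) c: starts with ')'

The grammar has direct left recursion on: A.

Answer: Yes, A is left-recursive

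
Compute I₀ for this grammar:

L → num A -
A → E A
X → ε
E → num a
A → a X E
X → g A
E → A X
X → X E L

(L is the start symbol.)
First, augment the grammar with L' → L
I₀ = CLOSURE({ [L' → . L] }):
  [L' → . L] has the dot before L: add [L → . num A -]
No further items can be added.

I₀ = { [L → . num A -], [L' → . L] }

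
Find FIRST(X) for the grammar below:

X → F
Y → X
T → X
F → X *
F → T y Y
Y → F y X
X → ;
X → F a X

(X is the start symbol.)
To compute FIRST(X), examine every production with X on the left-hand side, reading each right-hand side left to right until a non-nullable symbol is reached.

FIRST sets of the other non-terminals involved (by the same procedure, iterated to a fixed point):
  FIRST(F) = { ';' }

From X → F:
  - F is a non-terminal: add FIRST(F) \ {ε} = { ';' }
    F is not nullable, so stop
From X → ;:
  - ';' is a terminal: add ';' and stop
From X → F a X:
  - F is a non-terminal: add FIRST(F) \ {ε} = { ';' }
    F is not nullable, so stop

Collecting: FIRST(X) = { ';' }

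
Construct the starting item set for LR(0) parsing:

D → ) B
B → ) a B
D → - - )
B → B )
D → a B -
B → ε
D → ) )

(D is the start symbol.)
{ [D → . ) )], [D → . ) B], [D → . - - )], [D → . a B -], [D' → . D] }

First, augment the grammar with D' → D
I₀ = CLOSURE({ [D' → . D] }):
  [D' → . D] has the dot before D: add [D → . ) B], [D → . - - )], [D → . a B -], [D → . ) )]
No further items can be added.

I₀ = { [D → . ) )], [D → . ) B], [D → . - - )], [D → . a B -], [D' → . D] }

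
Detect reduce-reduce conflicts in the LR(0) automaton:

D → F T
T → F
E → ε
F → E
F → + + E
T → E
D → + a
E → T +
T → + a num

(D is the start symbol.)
A reduce-reduce conflict occurs when an LR(0) state has two complete items [A → α .] and [B → β .] — both call for a reduction, and with no lookahead the parser cannot choose between them.

Augment with D' → D and build the canonical LR(0) collection (I0 = CLOSURE({[D' → . D]}), then GOTO on every symbol after a dot until no new states appear). It has 15 states:
  I0: { [D → . + a], [D → . F T], [D' → . D], [E → . T +], [E → .], [F → . + + E], [F → . E], [T → . + a num], [T → . E], [T → . F] }  — shift, reduce
  I1: { [D → + . a], [F → + . + E], [T → + . a num] }  — shift
  I2: { [D' → D .] }  — accept
  I3: { [F → E .], [T → E .] }  — 2 reduces
  I4: { [D → F . T], [E → . T +], [E → .], [F → . + + E], [F → . E], [T → . + a num], [T → . E], [T → . F], [T → F .] }  — shift, 2 reduces
  I5: { [E → T . +] }  — shift
  I6: { [E → T + .] }  — reduce
  I7: { [F → + . + E], [T → + . a num] }  — shift
  I8: { [T → F .] }  — reduce
  I9: { [D → F T .], [E → T . +] }  — shift, reduce
  I10: { [E → . T +], [E → .], [F → + + . E], [F → . + + E], [F → . E], [T → . + a num], [T → . E], [T → . F] }  — shift, reduce
  I11: { [T → + a . num] }  — shift
  I12: { [T → + a num .] }  — reduce
  I13: { [F → + + E .], [F → E .], [T → E .] }  — 3 reduces
  I14: { [D → + a .], [T → + a . num] }  — shift, reduce

I3 contains complete items [F → E .], [T → E .] — reduce-reduce conflict.
I4 contains complete items [E → .], [T → F .] — reduce-reduce conflict.
I13 contains complete items [F → + + E .], [F → E .], [T → E .] — reduce-reduce conflict.

Answer: Yes — I3: [F → E .] vs [T → E .]; I4: [E → .] vs [T → F .]; I13: [F → + + E .] vs [F → E .]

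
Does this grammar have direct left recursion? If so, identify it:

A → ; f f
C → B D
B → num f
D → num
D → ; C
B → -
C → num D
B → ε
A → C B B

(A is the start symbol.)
No direct left recursion

Direct left recursion occurs when N → N α for some non-terminal N (the right-hand side begins with the left-hand side itself).

A → ; f f: starts with ';'
C → B D: starts with B
B → num f: starts with num
D → num: starts with num
D → ; C: starts with ';'
B → -: starts with '-'
C → num D: starts with num
B → ε: starts with ε
A → C B B: starts with C

No direct left recursion found.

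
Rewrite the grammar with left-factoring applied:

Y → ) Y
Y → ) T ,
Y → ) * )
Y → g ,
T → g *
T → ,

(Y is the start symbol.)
Left-factoring transforms A → αβ₁ | αβ₂ into A → αA' and A' → β₁ | β₂
(α is the longest common prefix among the alternatives). Repeat until
no nonterminal has two alternatives with a common prefix.

Round 1: Y has alternatives sharing prefix ')'. Introduce Y': Y → ) Y'
  Add: Y' → Y
  Add: Y' → T ,
  Add: Y' → * )

No remaining common prefixes — done.

Resulting grammar:
Y → ) Y'
Y' → Y
Y' → T ,
Y' → * )
Y → g ,
T → g *
T → ,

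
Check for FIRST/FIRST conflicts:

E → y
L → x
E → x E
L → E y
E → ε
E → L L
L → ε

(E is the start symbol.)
A FIRST/FIRST conflict occurs when two productions N → α and N → β for the same non-terminal have FIRST(α) ∩ FIRST(β) ≠ ∅ (with ε ∈ FIRST of a nullable right-hand side, so two nullable alternatives also conflict).

FIRST sets of the non-terminals at (or reachable through a nullable prefix from) the front of some alternative:
  FIRST(L) = { 'x', 'y', ε }
  FIRST(E) = { 'x', 'y', ε }

Productions for E:
  E → y: FIRST = { 'y' }
  E → x E: FIRST = { 'x' }
  E → ε: FIRST = { ε }
  E → L L: FIRST = { 'x', 'y', ε }
Productions for L:
  L → x: FIRST = { 'x' }
  L → E y: FIRST = { 'x', 'y' }
  L → ε: FIRST = { ε }

Conflict for E: E → y and E → L L
  Overlap: { 'y' }
Conflict for E: E → x E and E → L L
  Overlap: { 'x' }
Conflict for E: E → ε and E → L L
  Overlap: { ε }
Conflict for L: L → x and L → E y
  Overlap: { 'x' }

Answer: Yes. E → y / E → L L on { 'y' }; E → x E / E → L L on { 'x' }; E → ε / E → L L on { ε }; L → x / L → E y on { 'x' }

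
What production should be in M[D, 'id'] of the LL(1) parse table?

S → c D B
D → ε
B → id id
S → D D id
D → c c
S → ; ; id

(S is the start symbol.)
D → ε

To find M[D, 'id'], we find productions for D where 'id' is in the predict set (PREDICT(N → α) = (FIRST(α) \ {ε}) ∪ (FOLLOW(N) if α ⇒* ε)).

Relevant sets:
  FOLLOW(D) = { 'c', 'id' }

D → ε: PREDICT = { 'c', 'id' }
  'id' is in predict set, so this production goes in M[D, 'id']
D → c c: PREDICT = { 'c' }

M[D, 'id'] = D → ε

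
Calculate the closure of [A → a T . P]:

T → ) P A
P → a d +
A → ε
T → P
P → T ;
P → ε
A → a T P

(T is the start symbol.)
{ [A → a T . P], [P → . T ;], [P → . a d +], [P → .], [T → . ) P A], [T → . P] }

Start with: [A → a T . P]
  [A → a T . P] has the dot before P: add [P → . a d +], [P → . T ;], [P → .]
  [P → . T ;] has the dot before T: add [T → . ) P A], [T → . P]
No further items can be added.

CLOSURE = { [A → a T . P], [P → . T ;], [P → . a d +], [P → .], [T → . ) P A], [T → . P] }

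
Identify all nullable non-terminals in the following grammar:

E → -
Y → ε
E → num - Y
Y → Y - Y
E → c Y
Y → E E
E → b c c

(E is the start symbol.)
{ 'Y' }

ε-productions: Y → ε
So Y is immediately nullable.
No further non-terminal can be added: every production for the remaining non-terminals contains a terminal or a non-nullable non-terminal.
Nullable = { 'Y' }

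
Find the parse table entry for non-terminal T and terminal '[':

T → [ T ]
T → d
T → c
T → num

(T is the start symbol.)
T → [ T ]

To find M[T, '['], we find productions for T where '[' is in the predict set (PREDICT(N → α) = (FIRST(α) \ {ε}) ∪ (FOLLOW(N) if α ⇒* ε)).

T → [ T ]: PREDICT = { '[' }
  '[' is in predict set, so this production goes in M[T, '[']
T → d: PREDICT = { 'd' }
T → c: PREDICT = { 'c' }
T → num: PREDICT = { 'num' }

M[T, '['] = T → [ T ]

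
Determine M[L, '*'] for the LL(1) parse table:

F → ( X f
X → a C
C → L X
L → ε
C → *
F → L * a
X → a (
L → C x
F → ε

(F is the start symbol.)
To find M[L, '*'], we find productions for L where '*' is in the predict set (PREDICT(N → α) = (FIRST(α) \ {ε}) ∪ (FOLLOW(N) if α ⇒* ε)).

Relevant sets:
  FIRST(C) = { '*', 'a' }
  FOLLOW(L) = { '*', 'a' }

L → ε: PREDICT = { '*', 'a' }
  '*' is in predict set, so this production goes in M[L, '*']
L → C x: PREDICT = { '*', 'a' }
  '*' is in predict set, so this production goes in M[L, '*']

M[L, '*'] = L → ε, L → C x  (a multiply-defined cell — the grammar is not LL(1))

Answer: L → ε, L → C x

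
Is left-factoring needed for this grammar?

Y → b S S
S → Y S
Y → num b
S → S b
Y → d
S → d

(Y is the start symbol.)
No, left-factoring is not needed

Left-factoring is needed when two productions for the same non-terminal
share a common prefix on the right-hand side.

Productions for Y:
  Y → b S S
  Y → num b
  Y → d
Productions for S:
  S → Y S
  S → S b
  S → d

No common prefixes found.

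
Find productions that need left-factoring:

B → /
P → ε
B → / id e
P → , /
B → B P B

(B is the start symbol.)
Yes, B has productions with common prefix '/'

Left-factoring is needed when two productions for the same non-terminal
share a common prefix on the right-hand side.

Productions for B:
  B → /
  B → / id e
  B → B P B
Productions for P:
  P → ε
  P → , /

Found common prefix '/' in productions for B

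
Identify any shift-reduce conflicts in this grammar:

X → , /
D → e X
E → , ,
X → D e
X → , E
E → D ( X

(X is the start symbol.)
A shift-reduce conflict occurs when an LR(0) state has both:
  - a complete (reduce) item [A → α .] (dot at the end), and
  - a shift item [B → β . c γ] (dot before a terminal).

Augment with X' → X and build the canonical LR(0) collection (I0 = CLOSURE({[X' → . X]}), then GOTO on every symbol after a dot until no new states appear). It has 14 states:
  I0: { [D → . e X], [X → . , /], [X → . , E], [X → . D e], [X' → . X] }  — shift
  I1: { [D → . e X], [E → . , ,], [E → . D ( X], [X → , . /], [X → , . E] }  — shift
  I2: { [X → D . e] }  — shift
  I3: { [X' → X .] }  — accept
  I4: { [D → . e X], [D → e . X], [X → . , /], [X → . , E], [X → . D e] }  — shift
  I5: { [D → e X .] }  — reduce
  I6: { [X → D e .] }  — reduce
  I7: { [E → , . ,] }  — shift
  I8: { [X → , / .] }  — reduce
  I9: { [E → D . ( X] }  — shift
  I10: { [X → , E .] }  — reduce
  I11: { [D → . e X], [E → D ( . X], [X → . , /], [X → . , E], [X → . D e] }  — shift
  I12: { [E → D ( X .] }  — reduce
  I13: { [E → , , .] }  — reduce

No state contains both a complete item and a shift item.

Answer: No shift-reduce conflicts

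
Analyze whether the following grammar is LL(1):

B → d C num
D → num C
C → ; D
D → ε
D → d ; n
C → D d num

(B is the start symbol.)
No. Predict set conflict for D: { 'num' }

A grammar is LL(1) if for each non-terminal N with multiple productions, the predict sets of those productions are pairwise disjoint, where PREDICT(N → α) = (FIRST(α) \ {ε}) ∪ (FOLLOW(N) if α ⇒* ε).

Relevant sets:
  FIRST(D) = { 'd', 'num', ε }
  FOLLOW(D) = { 'd', 'num' }

For D:
  PREDICT(D → num C) = { 'num' }
  PREDICT(D → ε) = { 'd', 'num' }
  PREDICT(D → d ';' n) = { 'd' }
For C:
  PREDICT(C → ';' D) = { ';' }
  PREDICT(C → D d num) = { 'd', 'num' }
B has a single production, so nothing to check there.

Conflict found: Predict set conflict for D: { 'num' }
The grammar is NOT LL(1).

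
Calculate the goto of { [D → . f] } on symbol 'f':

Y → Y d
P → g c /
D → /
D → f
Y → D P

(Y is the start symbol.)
GOTO(I, 'f') = CLOSURE({ [A → αX.β] : [A → α.Xβ] ∈ I, X = 'f' })

Items with dot before 'f', with the dot advanced:
  [D → . f] → [D → f .]
Closure adds nothing (no advanced item has the dot before a non-terminal).

GOTO = { [D → f .] }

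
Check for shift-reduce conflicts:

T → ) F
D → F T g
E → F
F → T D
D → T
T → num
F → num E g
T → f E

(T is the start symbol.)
Yes — I8: [T → num .] vs [F → . num E g]; I13: [D → T .] vs [F → . num E g]

Augment with T' → T and build the canonical LR(0) collection (I0 = CLOSURE({[T' → . T]}), then GOTO on every symbol after a dot until no new states appear). It has 17 states:
  I0: { [T → . ) F], [T → . f E], [T → . num], [T' → . T] }  — shift
  I1: { [F → . T D], [F → . num E g], [T → ) . F], [T → . ) F], [T → . f E], [T → . num] }  — shift
  I2: { [T' → T .] }  — accept
  I3: { [E → . F], [F → . T D], [F → . num E g], [T → . ) F], [T → . f E], [T → . num], [T → f . E] }  — shift
  I4: { [T → num .] }  — reduce
  I5: { [T → f E .] }  — reduce
  I6: { [E → F .] }  — reduce
  I7: { [D → . F T g], [D → . T], [F → . T D], [F → . num E g], [F → T . D], [T → . ) F], [T → . f E], [T → . num] }  — shift
  I8: { [E → . F], [F → . T D], [F → . num E g], [F → num . E g], [T → . ) F], [T → . f E], [T → . num], [T → num .] }  — shift, reduce
  I9: { [F → num E . g] }  — shift
  I10: { [F → num E g .] }  — reduce
  I11: { [F → T D .] }  — reduce
  I12: { [D → F . T g], [T → . ) F], [T → . f E], [T → . num] }  — shift
  I13: { [D → . F T g], [D → . T], [D → T .], [F → . T D], [F → . num E g], [F → T . D], [T → . ) F], [T → . f E], [T → . num] }  — shift, reduce
  I14: { [D → F T . g] }  — shift
  I15: { [D → F T g .] }  — reduce
  I16: { [T → ) F .] }  — reduce

I8 contains reduce item [T → num .] and shift items [F → . num E g], [T → . ) F], [T → . f E], [T → . num] — shift-reduce conflict.
I13 contains reduce item [D → T .] and shift items [F → . num E g], [T → . ) F], [T → . f E], [T → . num] — shift-reduce conflict.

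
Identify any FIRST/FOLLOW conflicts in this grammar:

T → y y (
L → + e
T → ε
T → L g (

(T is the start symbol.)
A FIRST/FOLLOW conflict occurs when a non-terminal N has a nullable alternative N → β (β ⇒* ε) and another alternative N → α with FIRST(α) ∩ FOLLOW(N) ≠ ∅: on such a lookahead the parser cannot decide between expanding α and letting N vanish via β.

Nullable non-terminals: T.
FIRST sets used below: FIRST(L) = { '+' }

T: nullable alternative(s) T → ε; FOLLOW(T) = { $ }
  T → y y (: FIRST \ {ε} = { 'y' } — disjoint from FOLLOW(T)
  T → ε: FIRST \ {ε} = { } — this is the only nullable alternative, skip
  T → L g (: FIRST \ {ε} = { '+' } — disjoint from FOLLOW(T)

L has no nullable alternative, so no FIRST/FOLLOW check is needed there.

No FIRST/FOLLOW conflicts found.

Answer: No FIRST/FOLLOW conflicts.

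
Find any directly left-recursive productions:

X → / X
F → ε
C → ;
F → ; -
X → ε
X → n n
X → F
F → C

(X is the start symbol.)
Direct left recursion occurs when N → N α for some non-terminal N (the right-hand side begins with the left-hand side itself).

X → / X: starts with '/'
F → ε: starts with ε
C → ;: starts with ';'
F → ; -: starts with ';'
X → ε: starts with ε
X → n n: starts with n
X → F: starts with F
F → C: starts with C

No direct left recursion found.

Answer: No direct left recursion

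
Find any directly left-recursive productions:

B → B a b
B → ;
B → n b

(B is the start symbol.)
Yes, B is left-recursive

Direct left recursion occurs when N → N α for some non-terminal N (the right-hand side begins with the left-hand side itself).

B → B a b: LEFT RECURSIVE (starts with B)
B → ;: starts with ';'
B → n b: starts with n

The grammar has direct left recursion on: B.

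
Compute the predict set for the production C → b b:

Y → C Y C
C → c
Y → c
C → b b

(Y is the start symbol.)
PREDICT(C → b b) = (FIRST(RHS) \ {ε}) ∪ (FOLLOW(C) if ε ∈ FIRST(RHS), i.e. RHS ⇒* ε)
FIRST(b b) = { 'b' }
ε ∉ FIRST(b b), so FOLLOW(C) is not added.
PREDICT(C → b b) = { 'b' }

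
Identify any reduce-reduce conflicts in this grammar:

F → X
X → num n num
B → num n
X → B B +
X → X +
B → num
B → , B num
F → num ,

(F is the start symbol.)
No reduce-reduce conflicts

Augment with F' → F and build the canonical LR(0) collection (I0 = CLOSURE({[F' → . F]}), then GOTO on every symbol after a dot until no new states appear). It has 16 states:
  I0: { [B → . , B num], [B → . num n], [B → . num], [F → . X], [F → . num ,], [F' → . F], [X → . B B +], [X → . X +], [X → . num n num] }  — shift
  I1: { [B → , . B num], [B → . , B num], [B → . num n], [B → . num] }  — shift
  I2: { [B → . , B num], [B → . num n], [B → . num], [X → B . B +] }  — shift
  I3: { [F' → F .] }  — accept
  I4: { [F → X .], [X → X . +] }  — shift, reduce
  I5: { [B → num . n], [B → num .], [F → num . ,], [X → num . n num] }  — shift, reduce
  I6: { [F → num , .] }  — reduce
  I7: { [B → num n .], [X → num n . num] }  — shift, reduce
  I8: { [X → num n num .] }  — reduce
  I9: { [X → X + .] }  — reduce
  I10: { [X → B B . +] }  — shift
  I11: { [B → num . n], [B → num .] }  — shift, reduce
  I12: { [B → num n .] }  — reduce
  I13: { [X → B B + .] }  — reduce
  I14: { [B → , B . num] }  — shift
  I15: { [B → , B num .] }  — reduce

No state contains more than one complete item.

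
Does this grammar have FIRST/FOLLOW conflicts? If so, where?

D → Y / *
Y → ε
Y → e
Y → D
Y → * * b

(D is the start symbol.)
A FIRST/FOLLOW conflict occurs when a non-terminal N has a nullable alternative N → β (β ⇒* ε) and another alternative N → α with FIRST(α) ∩ FOLLOW(N) ≠ ∅: on such a lookahead the parser cannot decide between expanding α and letting N vanish via β.

Nullable non-terminals: Y.
FIRST sets used below: FIRST(D) = { '*', '/', 'e' }

Y: nullable alternative(s) Y → ε; FOLLOW(Y) = { '/' }
  Y → ε: FIRST \ {ε} = { } — this is the only nullable alternative, skip
  Y → e: FIRST \ {ε} = { 'e' } — disjoint from FOLLOW(Y)
  Y → D: FIRST \ {ε} = { '*', '/', 'e' } — overlaps FOLLOW(Y) on { '/' }: CONFLICT
  Y → * * b: FIRST \ {ε} = { '*' } — disjoint from FOLLOW(Y)

D has no nullable alternative, so no FIRST/FOLLOW check is needed there.

So the grammar has 1 FIRST/FOLLOW conflict (marked CONFLICT above).

Answer: Yes. Y → D with FOLLOW(Y) on { '/' }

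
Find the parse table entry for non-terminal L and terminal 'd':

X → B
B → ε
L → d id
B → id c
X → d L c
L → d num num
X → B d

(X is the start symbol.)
To find M[L, 'd'], we find productions for L where 'd' is in the predict set (PREDICT(N → α) = (FIRST(α) \ {ε}) ∪ (FOLLOW(N) if α ⇒* ε)).

L → d id: PREDICT = { 'd' }
  'd' is in predict set, so this production goes in M[L, 'd']
L → d num num: PREDICT = { 'd' }
  'd' is in predict set, so this production goes in M[L, 'd']

M[L, 'd'] = L → d id, L → d num num  (a multiply-defined cell — the grammar is not LL(1))

Answer: L → d id, L → d num num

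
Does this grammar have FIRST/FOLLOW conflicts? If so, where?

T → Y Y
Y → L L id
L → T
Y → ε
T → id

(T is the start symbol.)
A FIRST/FOLLOW conflict occurs when a non-terminal N has a nullable alternative N → β (β ⇒* ε) and another alternative N → α with FIRST(α) ∩ FOLLOW(N) ≠ ∅: on such a lookahead the parser cannot decide between expanding α and letting N vanish via β.

Nullable non-terminals: L, T, Y.
FIRST sets used below: FIRST(Y) = { 'id', ε }, FIRST(L) = { 'id', ε }
L has a nullable alternative but only one production, so nothing to check.

T: nullable alternative(s) T → Y Y; FOLLOW(T) = { $, 'id' }
  T → Y Y: FIRST \ {ε} = { 'id' } — this is the only nullable alternative, skip
  T → id: FIRST \ {ε} = { 'id' } — overlaps FOLLOW(T) on { 'id' }: CONFLICT

Y: nullable alternative(s) Y → ε; FOLLOW(Y) = { $, 'id' }
  Y → L L id: FIRST \ {ε} = { 'id' } — overlaps FOLLOW(Y) on { 'id' }: CONFLICT
  Y → ε: FIRST \ {ε} = { } — this is the only nullable alternative, skip

So the grammar has 2 FIRST/FOLLOW conflicts (marked CONFLICT above).

Answer: Yes. T → id with FOLLOW(T) on { 'id' }; Y → L L id with FOLLOW(Y) on { 'id' }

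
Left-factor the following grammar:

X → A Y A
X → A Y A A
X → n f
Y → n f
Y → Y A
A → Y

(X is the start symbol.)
X → A Y A X'
X' → ε
X' → A
X → n f
Y → n f
Y → Y A
A → Y

Left-factoring transforms A → αβ₁ | αβ₂ into A → αA' and A' → β₁ | β₂
(α is the longest common prefix among the alternatives). Repeat until
no nonterminal has two alternatives with a common prefix.

Round 1: X has alternatives sharing prefix 'A Y A'. Introduce X': X → A Y A X'
  Add: X' → ε
  Add: X' → A

No remaining common prefixes — done.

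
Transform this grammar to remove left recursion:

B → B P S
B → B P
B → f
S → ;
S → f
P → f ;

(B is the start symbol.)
B → f B'
B' → P S B'
B' → P B'
B' → ε
S → ;
S → f
P → f ;

B is directly left-recursive. The standard transformation for
  A → A α₁ | ... | A α_m | β₁ | ... | β_n
is
  A  → β₁ A' | ... | β_n A'
  A' → α₁ A' | ... | α_m A' | ε

B → f becomes B → f B'
B → B P S becomes B' → P S B'
B → B P becomes B' → P B'
Add B' → ε

Productions for other non-terminals are unchanged:
  S → ;
  S → f
  P → f ;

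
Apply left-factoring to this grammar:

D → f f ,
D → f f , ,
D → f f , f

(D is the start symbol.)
Left-factoring transforms A → αβ₁ | αβ₂ into A → αA' and A' → β₁ | β₂
(α is the longest common prefix among the alternatives). Repeat until
no nonterminal has two alternatives with a common prefix.

Round 1: D has alternatives sharing prefix 'f f ,'. Introduce D': D → f f , D'
  Add: D' → ε
  Add: D' → ,
  Add: D' → f

No remaining common prefixes — done.

Resulting grammar:
D → f f , D'
D' → ε
D' → ,
D' → f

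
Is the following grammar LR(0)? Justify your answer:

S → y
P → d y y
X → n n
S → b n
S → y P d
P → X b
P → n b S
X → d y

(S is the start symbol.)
Augment with S' → S and build the canonical LR(0) collection (I0 = CLOSURE({[S' → . S]}), then GOTO on every symbol after a dot until no new states appear). It has 16 states:
  I0: { [S → . b n], [S → . y P d], [S → . y], [S' → . S] }  — shift
  I1: { [S' → S .] }  — accept
  I2: { [S → b . n] }  — shift
  I3: { [P → . X b], [P → . d y y], [P → . n b S], [S → y . P d], [S → y .], [X → . d y], [X → . n n] }  — shift, reduce
  I4: { [S → y P . d] }  — shift
  I5: { [P → X . b] }  — shift
  I6: { [P → d . y y], [X → d . y] }  — shift
  I7: { [P → n . b S], [X → n . n] }  — shift
  I8: { [P → n b . S], [S → . b n], [S → . y P d], [S → . y] }  — shift
  I9: { [X → n n .] }  — reduce
  I10: { [P → n b S .] }  — reduce
  I11: { [P → d y . y], [X → d y .] }  — shift, reduce
  I12: { [P → d y y .] }  — reduce
  I13: { [P → X b .] }  — reduce
  I14: { [S → y P d .] }  — reduce
  I15: { [S → b n .] }  — reduce

Conflict in state I3:
  Shift-reduce conflict between [S → y .] and [P → . d y y]
So the grammar is NOT LR(0).

Answer: No. Shift-reduce conflict between [S → y .] and [P → . d y y]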